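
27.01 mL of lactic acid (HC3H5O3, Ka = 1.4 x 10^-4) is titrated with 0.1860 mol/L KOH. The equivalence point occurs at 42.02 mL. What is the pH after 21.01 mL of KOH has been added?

3.85

21.01 mL is exactly half the equivalence volume (42.02/2), i.e. the half-equivalence point.
There, n(HA) = n(A^-), so pH = pKa = -log(1.4 x 10^-4) = 3.85.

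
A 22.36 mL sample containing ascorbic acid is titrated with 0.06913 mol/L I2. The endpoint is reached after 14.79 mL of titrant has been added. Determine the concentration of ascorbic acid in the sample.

0.0457 M

n(I2) = 0.06913 x 0.01479 = 0.001022 mol.
From the balanced equation, 1 mol I2 reacts with 1 mol ascorbic acid, so n(ascorbic acid) = 0.001022 x 1/1 = 0.001022 mol.
[ascorbic acid] = 0.001022 / 0.02236 L = 0.0457 M.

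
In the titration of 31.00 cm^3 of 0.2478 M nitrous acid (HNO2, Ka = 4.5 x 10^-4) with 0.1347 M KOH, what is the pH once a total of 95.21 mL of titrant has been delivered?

12.61

n(acid) = 0.2478 x 0.03100 = 0.007682 mol; n(KOH) added = 0.1347 x 0.09521 = 0.01282 mol.
Base is in excess by 0.01282 - 0.007682 = 0.005143 mol in a total volume of 0.1262 L.
[OH^-] = 0.005143/0.1262 = 0.04075 M, so pOH = 1.39 and pH = 14.00 - 1.39 = 12.61.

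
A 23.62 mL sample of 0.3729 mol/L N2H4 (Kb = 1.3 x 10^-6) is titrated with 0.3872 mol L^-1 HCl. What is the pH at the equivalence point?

4.42

n(N2H4) = 0.3729 x 0.02362 = 0.008808 mol; V(HCl) at equivalence = 0.008808/0.3872 = 0.02275 L.
At equivalence the base is fully converted to N2H5+; total volume = 0.04637 L, so [N2H5+] = 0.008808/0.04637 = 0.1900 M.
Ka(N2H5+) = Kw/Kb = 1.0e-14 / 1.3 x 10^-6 = 7.69e-9.
[H^+] = sqrt(Ka x [N2H5+]) = sqrt(7.69e-9 x 0.1900) = 3.82e-5 M.
pH = -log(3.82e-5) = 4.42.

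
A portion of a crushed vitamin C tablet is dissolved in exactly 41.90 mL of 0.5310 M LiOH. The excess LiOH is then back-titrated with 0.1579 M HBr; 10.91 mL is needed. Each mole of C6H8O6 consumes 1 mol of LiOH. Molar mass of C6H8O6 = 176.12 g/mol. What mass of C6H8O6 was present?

Total n(LiOH) added = 0.5310 x 0.04190 = 0.02225 mol.
n(HBr) used = 0.1579 x 0.01091 = 0.001723 mol, which equals the excess n(LiOH).
So n(LiOH) consumed by the sample = 0.02225 - 0.001723 = 0.02053 mol.
n(C6H8O6) = 0.02053 / 1 = 0.02053 mol.
mass = 0.02053 mol x 176.12 g/mol = 3.62 g.

3.62 g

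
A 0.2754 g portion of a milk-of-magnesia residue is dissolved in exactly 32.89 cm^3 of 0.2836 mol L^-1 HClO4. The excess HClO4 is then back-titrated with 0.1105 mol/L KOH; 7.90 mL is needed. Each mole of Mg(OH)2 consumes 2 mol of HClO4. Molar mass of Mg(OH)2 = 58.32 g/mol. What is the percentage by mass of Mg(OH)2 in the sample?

Total n(HClO4) added = 0.2836 x 0.03289 = 0.009328 mol.
n(KOH) used = 0.1105 x 0.007900 = 0.0008730 mol, which equals the excess n(HClO4).
So n(HClO4) consumed by the sample = 0.009328 - 0.0008730 = 0.008455 mol.
n(Mg(OH)2) = 0.008455 / 2 = 0.004227 mol.
mass Mg(OH)2 = 0.004227 x 58.32 = 0.2465 g, so %Mg(OH)2 = 0.2465/0.2754 x 100 = 89.5%.

89.5%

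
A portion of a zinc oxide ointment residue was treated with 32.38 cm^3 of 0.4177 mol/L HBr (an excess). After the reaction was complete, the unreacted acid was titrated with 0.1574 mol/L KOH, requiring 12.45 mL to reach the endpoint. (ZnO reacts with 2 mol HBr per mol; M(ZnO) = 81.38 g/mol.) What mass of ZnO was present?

0.471 g

Total n(HBr) added = 0.4177 x 0.03238 = 0.01353 mol.
n(KOH) used = 0.1574 x 0.01245 = 0.001960 mol, which equals the excess n(HBr).
So n(HBr) consumed by the sample = 0.01353 - 0.001960 = 0.01157 mol.
n(ZnO) = 0.01157 / 2 = 0.005783 mol.
mass = 0.005783 mol x 81.38 g/mol = 0.471 g.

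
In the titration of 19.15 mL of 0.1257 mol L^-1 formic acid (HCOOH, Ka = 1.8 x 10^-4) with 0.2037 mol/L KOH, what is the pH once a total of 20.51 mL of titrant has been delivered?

12.65

n(acid) = 0.1257 x 0.01915 = 0.002407 mol; n(KOH) added = 0.2037 x 0.02051 = 0.004178 mol.
Base is in excess by 0.004178 - 0.002407 = 0.001771 mol in a total volume of 0.03966 L.
[OH^-] = 0.001771/0.03966 = 0.04465 M, so pOH = 1.35 and pH = 14.00 - 1.35 = 12.65.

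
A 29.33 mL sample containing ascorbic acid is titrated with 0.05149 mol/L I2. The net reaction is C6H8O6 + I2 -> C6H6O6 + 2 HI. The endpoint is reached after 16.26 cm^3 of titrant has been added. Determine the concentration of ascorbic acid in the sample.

n(I2) = 0.05149 x 0.01626 = 0.0008372 mol.
From the balanced equation, 1 mol I2 reacts with 1 mol ascorbic acid, so n(ascorbic acid) = 0.0008372 x 1/1 = 0.0008372 mol.
[ascorbic acid] = 0.0008372 / 0.02933 L = 0.0285 M.

0.0285 M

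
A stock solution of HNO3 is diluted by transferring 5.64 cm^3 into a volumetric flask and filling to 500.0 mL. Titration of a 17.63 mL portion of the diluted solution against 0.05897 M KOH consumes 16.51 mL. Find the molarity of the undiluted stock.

n(KOH) = 0.05897 x 0.01651 = 0.0009736 mol.
n(HNO3) in the aliquot = 0.0009736 mol.
[diluted HNO3] = 0.0009736 / 0.01763 = 0.05522 M.
Dilution factor = 500.0/5.640 = 88.65, so [stock] = 0.05522 x 88.65 = 4.90 M.

4.90 M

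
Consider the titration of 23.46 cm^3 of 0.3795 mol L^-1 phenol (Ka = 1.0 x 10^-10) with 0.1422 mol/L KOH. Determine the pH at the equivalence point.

n(C6H5OH) = 0.3795 x 0.02346 = 0.008903 mol; V(KOH) at equivalence = 0.008903/0.1422 = 0.06261 L.
At equivalence all the acid is converted to C6H5O-; total volume = 0.02346 + 0.06261 = 0.08607 L, so [C6H5O-] = 0.008903/0.08607 = 0.1034 M.
Kb = Kw/Ka = 1.0e-14 / 1.0 x 10^-10 = 0.000100.
[OH^-] = sqrt(Kb x [C6H5O-]) = sqrt(0.000100 x 0.1034) = 0.00322 M.
pOH = 2.49, so pH = 14.00 - 2.49 = 11.51.

11.51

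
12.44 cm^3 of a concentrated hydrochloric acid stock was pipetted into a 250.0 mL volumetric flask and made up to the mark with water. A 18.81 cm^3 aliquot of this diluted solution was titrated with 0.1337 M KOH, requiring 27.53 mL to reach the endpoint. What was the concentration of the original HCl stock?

n(KOH) = 0.1337 x 0.02753 = 0.003681 mol.
n(HCl) in the aliquot = 0.003681 mol.
[diluted HCl] = 0.003681 / 0.01881 = 0.1957 M.
Dilution factor = 250.0/12.44 = 20.10, so [stock] = 0.1957 x 20.10 = 3.93 M.

3.93 M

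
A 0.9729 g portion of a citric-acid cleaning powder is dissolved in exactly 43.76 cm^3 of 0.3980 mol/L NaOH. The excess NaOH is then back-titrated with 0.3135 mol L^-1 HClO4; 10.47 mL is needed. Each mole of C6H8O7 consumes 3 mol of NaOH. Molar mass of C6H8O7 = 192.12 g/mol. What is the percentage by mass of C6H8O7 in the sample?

Total n(NaOH) added = 0.3980 x 0.04376 = 0.01742 mol.
n(HClO4) used = 0.3135 x 0.01047 = 0.003282 mol, which equals the excess n(NaOH).
So n(NaOH) consumed by the sample = 0.01742 - 0.003282 = 0.01413 mol.
n(C6H8O7) = 0.01413 / 3 = 0.004711 mol.
mass C6H8O7 = 0.004711 x 192.12 = 0.9052 g, so %C6H8O7 = 0.9052/0.9729 x 100 = 93.0%.

93.0%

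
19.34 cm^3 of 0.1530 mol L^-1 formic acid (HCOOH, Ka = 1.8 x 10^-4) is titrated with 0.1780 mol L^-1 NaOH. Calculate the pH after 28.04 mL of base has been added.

n(acid) = 0.1530 x 0.01934 = 0.002959 mol; n(NaOH) added = 0.1780 x 0.02804 = 0.004991 mol.
Base is in excess by 0.004991 - 0.002959 = 0.002032 mol in a total volume of 0.04738 L.
[OH^-] = 0.002032/0.04738 = 0.04289 M, so pOH = 1.37 and pH = 14.00 - 1.37 = 12.63.

12.63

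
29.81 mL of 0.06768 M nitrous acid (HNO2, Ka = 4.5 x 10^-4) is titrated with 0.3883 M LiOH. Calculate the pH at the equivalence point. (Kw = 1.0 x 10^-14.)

n(HNO2) = 0.06768 x 0.02981 = 0.002018 mol; V(LiOH) at equivalence = 0.002018/0.3883 = 0.005196 L.
At equivalence all the acid is converted to NO2-; total volume = 0.02981 + 0.005196 = 0.03501 L, so [NO2-] = 0.002018/0.03501 = 0.05763 M.
Kb = Kw/Ka = 1.0e-14 / 4.5 x 10^-4 = 2.22e-11.
[OH^-] = sqrt(Kb x [NO2-]) = sqrt(2.22e-11 x 0.05763) = 1.13e-6 M.
pOH = 5.95, so pH = 14.00 - 5.95 = 8.05.

8.05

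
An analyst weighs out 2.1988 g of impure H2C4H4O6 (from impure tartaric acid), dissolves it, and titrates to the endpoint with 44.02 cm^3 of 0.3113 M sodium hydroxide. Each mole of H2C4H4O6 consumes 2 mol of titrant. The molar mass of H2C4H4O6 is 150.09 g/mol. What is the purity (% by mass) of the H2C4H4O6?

46.8%

n(NaOH) = 0.3113 x 0.04402 = 0.01370 mol.
n(H2C4H4O6) = 0.01370 / 2 = 0.006852 mol.
mass of H2C4H4O6 = 0.006852 x 150.09 = 1.028 g.
% purity = 1.028 / 2.1988 x 100 = 46.8%.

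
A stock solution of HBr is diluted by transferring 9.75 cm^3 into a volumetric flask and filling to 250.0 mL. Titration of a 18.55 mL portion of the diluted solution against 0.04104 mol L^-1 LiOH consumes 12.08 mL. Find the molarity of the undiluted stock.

0.685 M

n(LiOH) = 0.04104 x 0.01208 = 0.0004958 mol.
n(HBr) in the aliquot = 0.0004958 mol.
[diluted HBr] = 0.0004958 / 0.01855 = 0.02673 M.
Dilution factor = 250.0/9.750 = 25.64, so [stock] = 0.02673 x 25.64 = 0.685 M.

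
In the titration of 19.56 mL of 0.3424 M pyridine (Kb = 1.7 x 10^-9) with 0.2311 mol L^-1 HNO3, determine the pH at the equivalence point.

n(C5H5N) = 0.3424 x 0.01956 = 0.006697 mol; V(HNO3) at equivalence = 0.006697/0.2311 = 0.02898 L.
At equivalence the base is fully converted to C5H5NH+; total volume = 0.04854 L, so [C5H5NH+] = 0.006697/0.04854 = 0.1380 M.
Ka(C5H5NH+) = Kw/Kb = 1.0e-14 / 1.7 x 10^-9 = 5.88e-6.
[H^+] = sqrt(Ka x [C5H5NH+]) = sqrt(5.88e-6 x 0.1380) = 0.000901 M.
pH = -log(0.000901) = 3.05.

3.05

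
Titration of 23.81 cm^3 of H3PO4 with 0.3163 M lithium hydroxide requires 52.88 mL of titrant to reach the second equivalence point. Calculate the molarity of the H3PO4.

0.351 M

n(LiOH) = 0.3163 x 0.05288 = 0.01673 mol.
At the second equivalence point, 2 mol OH^- react per mol H3PO4, so n(H3PO4) = 0.01673 / 2 = 0.008363 mol.
[H3PO4] = 0.008363 / 0.02381 L = 0.351 M.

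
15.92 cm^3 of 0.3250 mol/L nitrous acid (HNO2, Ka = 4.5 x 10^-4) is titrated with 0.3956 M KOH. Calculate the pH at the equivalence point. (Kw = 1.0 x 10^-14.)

8.30

n(HNO2) = 0.3250 x 0.01592 = 0.005174 mol; V(KOH) at equivalence = 0.005174/0.3956 = 0.01308 L.
At equivalence all the acid is converted to NO2-; total volume = 0.01592 + 0.01308 = 0.02900 L, so [NO2-] = 0.005174/0.02900 = 0.1784 M.
Kb = Kw/Ka = 1.0e-14 / 4.5 x 10^-4 = 2.22e-11.
[OH^-] = sqrt(Kb x [NO2-]) = sqrt(2.22e-11 x 0.1784) = 1.99e-6 M.
pOH = 5.70, so pH = 14.00 - 5.70 = 8.30.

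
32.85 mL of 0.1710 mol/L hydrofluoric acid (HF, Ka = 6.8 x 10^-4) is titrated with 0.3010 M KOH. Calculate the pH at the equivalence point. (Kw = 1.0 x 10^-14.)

n(HF) = 0.1710 x 0.03285 = 0.005617 mol; V(KOH) at equivalence = 0.005617/0.3010 = 0.01866 L.
At equivalence all the acid is converted to F-; total volume = 0.03285 + 0.01866 = 0.05151 L, so [F-] = 0.005617/0.05151 = 0.1090 M.
Kb = Kw/Ka = 1.0e-14 / 6.8 x 10^-4 = 1.47e-11.
[OH^-] = sqrt(Kb x [F-]) = sqrt(1.47e-11 x 0.1090) = 1.27e-6 M.
pOH = 5.90, so pH = 14.00 - 5.90 = 8.10.

8.10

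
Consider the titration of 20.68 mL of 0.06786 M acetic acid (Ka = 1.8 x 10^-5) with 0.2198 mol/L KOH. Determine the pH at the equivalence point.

8.73

n(CH3COOH) = 0.06786 x 0.02068 = 0.001403 mol; V(KOH) at equivalence = 0.001403/0.2198 = 0.006385 L.
At equivalence all the acid is converted to CH3COO-; total volume = 0.02068 + 0.006385 = 0.02706 L, so [CH3COO-] = 0.001403/0.02706 = 0.05185 M.
Kb = Kw/Ka = 1.0e-14 / 1.8 x 10^-5 = 5.56e-10.
[OH^-] = sqrt(Kb x [CH3COO-]) = sqrt(5.56e-10 x 0.05185) = 5.37e-6 M.
pOH = 5.27, so pH = 14.00 - 5.27 = 8.73.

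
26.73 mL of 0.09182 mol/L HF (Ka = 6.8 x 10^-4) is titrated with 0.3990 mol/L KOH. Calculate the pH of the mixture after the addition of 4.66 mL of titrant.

3.66

Initial n(HF) = 0.09182 x 0.02673 = 0.002454 mol.
n(KOH) added = 0.3990 x 0.004660 = 0.001859 mol, converting that many moles of HF to F-.
Remaining n(HF) = 0.0005950 mol; n(F-) = 0.001859 mol.
By Henderson-Hasselbalch, pH = pKa + log([A^-]/[HA]) = 3.17 + log(0.001859/0.0005950) = 3.17 + (+0.49) = 3.66.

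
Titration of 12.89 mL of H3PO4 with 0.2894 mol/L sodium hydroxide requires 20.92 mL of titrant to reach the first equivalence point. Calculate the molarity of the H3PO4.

n(NaOH) = 0.2894 x 0.02092 = 0.006054 mol.
At the first equivalence point, 1 mol OH^- react per mol H3PO4, so n(H3PO4) = 0.006054 / 1 = 0.006054 mol.
[H3PO4] = 0.006054 / 0.01289 L = 0.470 M.

0.470 M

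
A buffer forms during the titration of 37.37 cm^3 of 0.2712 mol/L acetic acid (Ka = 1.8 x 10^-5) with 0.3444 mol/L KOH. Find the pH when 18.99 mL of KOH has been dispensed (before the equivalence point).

Initial n(CH3COOH) = 0.2712 x 0.03737 = 0.01013 mol.
n(KOH) added = 0.3444 x 0.01899 = 0.006540 mol, converting that many moles of CH3COOH to CH3COO-.
Remaining n(CH3COOH) = 0.003595 mol; n(CH3COO-) = 0.006540 mol.
By Henderson-Hasselbalch, pH = pKa + log([A^-]/[HA]) = 4.74 + log(0.006540/0.003595) = 4.74 + (+0.26) = 5.00.

5.00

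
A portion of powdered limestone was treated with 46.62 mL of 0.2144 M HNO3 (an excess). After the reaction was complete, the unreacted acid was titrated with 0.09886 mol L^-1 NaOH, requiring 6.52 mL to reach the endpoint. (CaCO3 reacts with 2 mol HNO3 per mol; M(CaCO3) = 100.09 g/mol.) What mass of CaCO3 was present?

Total n(HNO3) added = 0.2144 x 0.04662 = 0.009995 mol.
n(NaOH) used = 0.09886 x 0.006520 = 0.0006446 mol, which equals the excess n(HNO3).
So n(HNO3) consumed by the sample = 0.009995 - 0.0006446 = 0.009351 mol.
n(CaCO3) = 0.009351 / 2 = 0.004675 mol.
mass = 0.004675 mol x 100.09 g/mol = 0.468 g.

0.468 g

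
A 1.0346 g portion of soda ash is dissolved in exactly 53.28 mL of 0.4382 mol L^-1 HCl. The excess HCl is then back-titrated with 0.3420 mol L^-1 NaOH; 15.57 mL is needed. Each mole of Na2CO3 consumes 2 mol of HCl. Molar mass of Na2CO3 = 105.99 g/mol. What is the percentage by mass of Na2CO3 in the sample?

Total n(HCl) added = 0.4382 x 0.05328 = 0.02335 mol.
n(NaOH) used = 0.3420 x 0.01557 = 0.005325 mol, which equals the excess n(HCl).
So n(HCl) consumed by the sample = 0.02335 - 0.005325 = 0.01802 mol.
n(Na2CO3) = 0.01802 / 2 = 0.009011 mol.
mass Na2CO3 = 0.009011 x 105.99 = 0.9551 g, so %Na2CO3 = 0.9551/1.0346 x 100 = 92.3%.

92.3%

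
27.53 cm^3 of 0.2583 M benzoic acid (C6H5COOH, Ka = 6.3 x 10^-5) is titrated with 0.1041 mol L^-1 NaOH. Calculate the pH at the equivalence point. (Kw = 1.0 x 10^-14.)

n(C6H5COOH) = 0.2583 x 0.02753 = 0.007111 mol; V(NaOH) at equivalence = 0.007111/0.1041 = 0.06831 L.
At equivalence all the acid is converted to C6H5COO-; total volume = 0.02753 + 0.06831 = 0.09584 L, so [C6H5COO-] = 0.007111/0.09584 = 0.07420 M.
Kb = Kw/Ka = 1.0e-14 / 6.3 x 10^-5 = 1.59e-10.
[OH^-] = sqrt(Kb x [C6H5COO-]) = sqrt(1.59e-10 x 0.07420) = 3.43e-6 M.
pOH = 5.46, so pH = 14.00 - 5.46 = 8.54.

8.54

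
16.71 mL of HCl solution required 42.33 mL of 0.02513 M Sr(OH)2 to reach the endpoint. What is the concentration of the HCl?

n(Sr(OH)2) delivered = 0.02513 x 0.04233 = 0.001064 mol.
The reaction is 2 HCl + 1 Sr(OH)2, so n(HCl) = 0.001064 x 2/1 = 0.002128 mol.
[HCl] = 0.002128 mol / 0.01671 L = 0.127 M.

0.127 M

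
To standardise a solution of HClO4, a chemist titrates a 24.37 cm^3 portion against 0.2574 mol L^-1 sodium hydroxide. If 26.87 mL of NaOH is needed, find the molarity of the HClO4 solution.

0.284 M

n(NaOH) delivered = 0.2574 x 0.02687 = 0.006916 mol.
For a 1:1 reaction, n(HClO4) = 0.006916 mol.
[HClO4] = 0.006916 mol / 0.02437 L = 0.284 M.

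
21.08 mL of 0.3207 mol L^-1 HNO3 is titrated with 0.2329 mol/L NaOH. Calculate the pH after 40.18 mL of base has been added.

12.63

n(acid) = 0.3207 x 0.02108 = 0.006760 mol; n(NaOH) added = 0.2329 x 0.04018 = 0.009358 mol.
Base is in excess by 0.009358 - 0.006760 = 0.002598 mol in a total volume of 0.06126 L.
[OH^-] = 0.002598/0.06126 = 0.04240 M, so pOH = 1.37 and pH = 14.00 - 1.37 = 12.63.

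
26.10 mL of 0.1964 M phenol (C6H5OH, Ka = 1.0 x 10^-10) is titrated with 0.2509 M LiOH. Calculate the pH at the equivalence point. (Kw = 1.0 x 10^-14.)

11.52

n(C6H5OH) = 0.1964 x 0.02610 = 0.005126 mol; V(LiOH) at equivalence = 0.005126/0.2509 = 0.02043 L.
At equivalence all the acid is converted to C6H5O-; total volume = 0.02610 + 0.02043 = 0.04653 L, so [C6H5O-] = 0.005126/0.04653 = 0.1102 M.
Kb = Kw/Ka = 1.0e-14 / 1.0 x 10^-10 = 0.000100.
[OH^-] = sqrt(Kb x [C6H5O-]) = sqrt(0.000100 x 0.1102) = 0.00332 M.
pOH = 2.48, so pH = 14.00 - 2.48 = 11.52.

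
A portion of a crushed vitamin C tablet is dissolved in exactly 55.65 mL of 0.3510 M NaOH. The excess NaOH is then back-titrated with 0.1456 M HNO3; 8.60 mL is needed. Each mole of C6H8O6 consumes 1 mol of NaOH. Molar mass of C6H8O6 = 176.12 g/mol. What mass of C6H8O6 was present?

Total n(NaOH) added = 0.3510 x 0.05565 = 0.01953 mol.
n(HNO3) used = 0.1456 x 0.008600 = 0.001252 mol, which equals the excess n(NaOH).
So n(NaOH) consumed by the sample = 0.01953 - 0.001252 = 0.01828 mol.
n(C6H8O6) = 0.01828 / 1 = 0.01828 mol.
mass = 0.01828 mol x 176.12 g/mol = 3.22 g.

3.22 g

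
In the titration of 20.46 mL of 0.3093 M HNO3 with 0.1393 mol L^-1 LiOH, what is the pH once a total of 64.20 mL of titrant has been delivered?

n(acid) = 0.3093 x 0.02046 = 0.006328 mol; n(LiOH) added = 0.1393 x 0.06420 = 0.008943 mol.
Base is in excess by 0.008943 - 0.006328 = 0.002615 mol in a total volume of 0.08466 L.
[OH^-] = 0.002615/0.08466 = 0.03089 M, so pOH = 1.51 and pH = 14.00 - 1.51 = 12.49.

12.49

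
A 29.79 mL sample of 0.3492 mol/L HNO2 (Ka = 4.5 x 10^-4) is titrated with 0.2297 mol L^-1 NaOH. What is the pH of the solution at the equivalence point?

n(HNO2) = 0.3492 x 0.02979 = 0.01040 mol; V(NaOH) at equivalence = 0.01040/0.2297 = 0.04529 L.
At equivalence all the acid is converted to NO2-; total volume = 0.02979 + 0.04529 = 0.07508 L, so [NO2-] = 0.01040/0.07508 = 0.1386 M.
Kb = Kw/Ka = 1.0e-14 / 4.5 x 10^-4 = 2.22e-11.
[OH^-] = sqrt(Kb x [NO2-]) = sqrt(2.22e-11 x 0.1386) = 1.75e-6 M.
pOH = 5.76, so pH = 14.00 - 5.76 = 8.24.

8.24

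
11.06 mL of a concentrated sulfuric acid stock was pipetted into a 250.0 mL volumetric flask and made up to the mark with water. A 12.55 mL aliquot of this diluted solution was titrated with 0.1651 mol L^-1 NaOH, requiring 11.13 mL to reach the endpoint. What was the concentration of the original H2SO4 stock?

n(NaOH) = 0.1651 x 0.01113 = 0.001838 mol.
n(H2SO4) in the aliquot = 0.001838 x 1/2 = 0.0009188 mol.
[diluted H2SO4] = 0.0009188 / 0.01255 = 0.07321 M.
Dilution factor = 250.0/11.06 = 22.60, so [stock] = 0.07321 x 22.60 = 1.65 M.

1.65 M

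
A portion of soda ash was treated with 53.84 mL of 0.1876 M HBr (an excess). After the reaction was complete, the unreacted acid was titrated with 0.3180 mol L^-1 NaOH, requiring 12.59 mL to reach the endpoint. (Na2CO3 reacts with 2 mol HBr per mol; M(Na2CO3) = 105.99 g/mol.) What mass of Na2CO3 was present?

0.323 g

Total n(HBr) added = 0.1876 x 0.05384 = 0.01010 mol.
n(NaOH) used = 0.3180 x 0.01259 = 0.004004 mol, which equals the excess n(HBr).
So n(HBr) consumed by the sample = 0.01010 - 0.004004 = 0.006097 mol.
n(Na2CO3) = 0.006097 / 2 = 0.003048 mol.
mass = 0.003048 mol x 105.99 g/mol = 0.323 g.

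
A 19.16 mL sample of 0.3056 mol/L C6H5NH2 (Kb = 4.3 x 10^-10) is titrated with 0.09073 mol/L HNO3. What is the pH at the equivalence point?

n(C6H5NH2) = 0.3056 x 0.01916 = 0.005855 mol; V(HNO3) at equivalence = 0.005855/0.09073 = 0.06454 L.
At equivalence the base is fully converted to C6H5NH3+; total volume = 0.08370 L, so [C6H5NH3+] = 0.005855/0.08370 = 0.06996 M.
Ka(C6H5NH3+) = Kw/Kb = 1.0e-14 / 4.3 x 10^-10 = 2.33e-5.
[H^+] = sqrt(Ka x [C6H5NH3+]) = sqrt(2.33e-5 x 0.06996) = 0.00128 M.
pH = -log(0.00128) = 2.89.

2.89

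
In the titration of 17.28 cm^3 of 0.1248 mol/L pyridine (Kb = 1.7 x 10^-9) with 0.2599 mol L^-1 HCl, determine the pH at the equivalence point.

3.15

n(C5H5N) = 0.1248 x 0.01728 = 0.002157 mol; V(HCl) at equivalence = 0.002157/0.2599 = 0.008298 L.
At equivalence the base is fully converted to C5H5NH+; total volume = 0.02558 L, so [C5H5NH+] = 0.002157/0.02558 = 0.08431 M.
Ka(C5H5NH+) = Kw/Kb = 1.0e-14 / 1.7 x 10^-9 = 5.88e-6.
[H^+] = sqrt(Ka x [C5H5NH+]) = sqrt(5.88e-6 x 0.08431) = 0.000704 M.
pH = -log(0.000704) = 3.15.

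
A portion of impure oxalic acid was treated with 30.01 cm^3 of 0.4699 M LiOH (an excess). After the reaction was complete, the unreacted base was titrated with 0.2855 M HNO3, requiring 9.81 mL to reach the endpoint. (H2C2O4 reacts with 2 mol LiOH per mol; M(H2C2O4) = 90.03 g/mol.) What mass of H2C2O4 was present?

0.509 g

Total n(LiOH) added = 0.4699 x 0.03001 = 0.01410 mol.
n(HNO3) used = 0.2855 x 0.009810 = 0.002801 mol, which equals the excess n(LiOH).
So n(LiOH) consumed by the sample = 0.01410 - 0.002801 = 0.01130 mol.
n(H2C2O4) = 0.01130 / 2 = 0.005650 mol.
mass = 0.005650 mol x 90.03 g/mol = 0.509 g.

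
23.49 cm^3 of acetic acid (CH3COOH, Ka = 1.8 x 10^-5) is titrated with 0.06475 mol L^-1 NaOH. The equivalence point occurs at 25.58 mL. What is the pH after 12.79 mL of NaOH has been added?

4.74

12.79 mL is exactly half the equivalence volume (25.58/2), i.e. the half-equivalence point.
There, n(HA) = n(A^-), so pH = pKa = -log(1.8 x 10^-5) = 4.74.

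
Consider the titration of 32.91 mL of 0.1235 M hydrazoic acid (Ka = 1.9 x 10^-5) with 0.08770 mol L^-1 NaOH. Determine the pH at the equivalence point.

n(HN3) = 0.1235 x 0.03291 = 0.004064 mol; V(NaOH) at equivalence = 0.004064/0.08770 = 0.04634 L.
At equivalence all the acid is converted to N3-; total volume = 0.03291 + 0.04634 = 0.07925 L, so [N3-] = 0.004064/0.07925 = 0.05128 M.
Kb = Kw/Ka = 1.0e-14 / 1.9 x 10^-5 = 5.26e-10.
[OH^-] = sqrt(Kb x [N3-]) = sqrt(5.26e-10 x 0.05128) = 5.20e-6 M.
pOH = 5.28, so pH = 14.00 - 5.28 = 8.72.

8.72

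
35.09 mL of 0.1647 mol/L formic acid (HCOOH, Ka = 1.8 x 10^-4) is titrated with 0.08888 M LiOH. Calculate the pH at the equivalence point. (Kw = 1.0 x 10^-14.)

n(HCOOH) = 0.1647 x 0.03509 = 0.005779 mol; V(LiOH) at equivalence = 0.005779/0.08888 = 0.06502 L.
At equivalence all the acid is converted to HCOO-; total volume = 0.03509 + 0.06502 = 0.1001 L, so [HCOO-] = 0.005779/0.1001 = 0.05773 M.
Kb = Kw/Ka = 1.0e-14 / 1.8 x 10^-4 = 5.56e-11.
[OH^-] = sqrt(Kb x [HCOO-]) = sqrt(5.56e-11 x 0.05773) = 1.79e-6 M.
pOH = 5.75, so pH = 14.00 - 5.75 = 8.25.

8.25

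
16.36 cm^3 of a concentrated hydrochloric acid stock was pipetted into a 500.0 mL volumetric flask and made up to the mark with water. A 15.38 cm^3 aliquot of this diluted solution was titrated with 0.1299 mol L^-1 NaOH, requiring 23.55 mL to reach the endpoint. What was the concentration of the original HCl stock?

n(NaOH) = 0.1299 x 0.02355 = 0.003059 mol.
n(HCl) in the aliquot = 0.003059 mol.
[diluted HCl] = 0.003059 / 0.01538 = 0.1989 M.
Dilution factor = 500.0/16.36 = 30.56, so [stock] = 0.1989 x 30.56 = 6.08 M.

6.08 M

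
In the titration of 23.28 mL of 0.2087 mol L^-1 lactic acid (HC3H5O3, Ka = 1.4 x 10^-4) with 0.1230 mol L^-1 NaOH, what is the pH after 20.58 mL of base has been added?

Initial n(HC3H5O3) = 0.2087 x 0.02328 = 0.004859 mol.
n(NaOH) added = 0.1230 x 0.02058 = 0.002531 mol, converting that many moles of HC3H5O3 to C3H5O3-.
Remaining n(HC3H5O3) = 0.002327 mol; n(C3H5O3-) = 0.002531 mol.
By Henderson-Hasselbalch, pH = pKa + log([A^-]/[HA]) = 3.85 + log(0.002531/0.002327) = 3.85 + (+0.04) = 3.89.

3.89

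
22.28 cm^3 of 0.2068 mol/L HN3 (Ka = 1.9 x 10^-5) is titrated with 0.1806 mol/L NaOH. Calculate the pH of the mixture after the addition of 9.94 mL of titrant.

4.53

Initial n(HN3) = 0.2068 x 0.02228 = 0.004608 mol.
n(NaOH) added = 0.1806 x 0.009940 = 0.001795 mol, converting that many moles of HN3 to N3-.
Remaining n(HN3) = 0.002812 mol; n(N3-) = 0.001795 mol.
By Henderson-Hasselbalch, pH = pKa + log([A^-]/[HA]) = 4.72 + log(0.001795/0.002812) = 4.72 + (-0.19) = 4.53.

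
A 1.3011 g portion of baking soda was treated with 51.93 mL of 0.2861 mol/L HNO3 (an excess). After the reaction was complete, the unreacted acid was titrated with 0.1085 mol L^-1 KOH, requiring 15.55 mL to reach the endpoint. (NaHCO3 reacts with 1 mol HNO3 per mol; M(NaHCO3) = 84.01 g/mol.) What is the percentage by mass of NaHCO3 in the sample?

85.0%

Total n(HNO3) added = 0.2861 x 0.05193 = 0.01486 mol.
n(KOH) used = 0.1085 x 0.01555 = 0.001687 mol, which equals the excess n(HNO3).
So n(HNO3) consumed by the sample = 0.01486 - 0.001687 = 0.01317 mol.
n(NaHCO3) = 0.01317 / 1 = 0.01317 mol.
mass NaHCO3 = 0.01317 x 84.01 = 1.106 g, so %NaHCO3 = 1.106/1.3011 x 100 = 85.0%.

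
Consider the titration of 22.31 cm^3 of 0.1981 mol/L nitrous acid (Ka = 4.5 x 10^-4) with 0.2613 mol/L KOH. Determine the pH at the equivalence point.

8.20

n(HNO2) = 0.1981 x 0.02231 = 0.004420 mol; V(KOH) at equivalence = 0.004420/0.2613 = 0.01691 L.
At equivalence all the acid is converted to NO2-; total volume = 0.02231 + 0.01691 = 0.03922 L, so [NO2-] = 0.004420/0.03922 = 0.1127 M.
Kb = Kw/Ka = 1.0e-14 / 4.5 x 10^-4 = 2.22e-11.
[OH^-] = sqrt(Kb x [NO2-]) = sqrt(2.22e-11 x 0.1127) = 1.58e-6 M.
pOH = 5.80, so pH = 14.00 - 5.80 = 8.20.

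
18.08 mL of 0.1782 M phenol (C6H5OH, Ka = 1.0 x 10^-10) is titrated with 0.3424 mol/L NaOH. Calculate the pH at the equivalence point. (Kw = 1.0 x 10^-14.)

n(C6H5OH) = 0.1782 x 0.01808 = 0.003222 mol; V(NaOH) at equivalence = 0.003222/0.3424 = 0.009410 L.
At equivalence all the acid is converted to C6H5O-; total volume = 0.01808 + 0.009410 = 0.02749 L, so [C6H5O-] = 0.003222/0.02749 = 0.1172 M.
Kb = Kw/Ka = 1.0e-14 / 1.0 x 10^-10 = 0.000100.
[OH^-] = sqrt(Kb x [C6H5O-]) = sqrt(0.000100 x 0.1172) = 0.00342 M.
pOH = 2.47, so pH = 14.00 - 2.47 = 11.53.

11.53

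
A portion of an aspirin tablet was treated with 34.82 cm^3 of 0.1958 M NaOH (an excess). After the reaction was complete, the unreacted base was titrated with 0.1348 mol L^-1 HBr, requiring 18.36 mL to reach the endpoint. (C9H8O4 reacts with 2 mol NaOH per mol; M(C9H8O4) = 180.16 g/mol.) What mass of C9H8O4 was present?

Total n(NaOH) added = 0.1958 x 0.03482 = 0.006818 mol.
n(HBr) used = 0.1348 x 0.01836 = 0.002475 mol, which equals the excess n(NaOH).
So n(NaOH) consumed by the sample = 0.006818 - 0.002475 = 0.004343 mol.
n(C9H8O4) = 0.004343 / 2 = 0.002171 mol.
mass = 0.002171 mol x 180.16 g/mol = 0.391 g.

0.391 g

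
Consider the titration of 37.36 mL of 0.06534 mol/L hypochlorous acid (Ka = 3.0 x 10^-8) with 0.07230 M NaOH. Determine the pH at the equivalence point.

n(HClO) = 0.06534 x 0.03736 = 0.002441 mol; V(NaOH) at equivalence = 0.002441/0.07230 = 0.03376 L.
At equivalence all the acid is converted to ClO-; total volume = 0.03736 + 0.03376 = 0.07112 L, so [ClO-] = 0.002441/0.07112 = 0.03432 M.
Kb = Kw/Ka = 1.0e-14 / 3.0 x 10^-8 = 3.33e-7.
[OH^-] = sqrt(Kb x [ClO-]) = sqrt(3.33e-7 x 0.03432) = 0.000107 M.
pOH = 3.97, so pH = 14.00 - 3.97 = 10.03.

10.03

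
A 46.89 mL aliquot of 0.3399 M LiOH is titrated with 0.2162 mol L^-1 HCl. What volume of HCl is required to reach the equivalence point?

n(LiOH) = 0.3399 mol/L x 0.04689 L = 0.01594 mol.
At equivalence n(HCl) = n(LiOH) = 0.01594 mol.
V(HCl) = 0.01594 / 0.2162 = 0.07372 L = 73.7 mL.

73.7 mL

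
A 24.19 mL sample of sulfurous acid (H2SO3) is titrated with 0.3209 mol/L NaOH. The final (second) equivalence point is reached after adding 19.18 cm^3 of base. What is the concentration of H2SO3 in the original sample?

n(NaOH) = 0.3209 x 0.01918 = 0.006155 mol.
At the final (second) equivalence point, 2 mol OH^- react per mol H2SO3, so n(H2SO3) = 0.006155 / 2 = 0.003077 mol.
[H2SO3] = 0.003077 / 0.02419 L = 0.127 M.

0.127 M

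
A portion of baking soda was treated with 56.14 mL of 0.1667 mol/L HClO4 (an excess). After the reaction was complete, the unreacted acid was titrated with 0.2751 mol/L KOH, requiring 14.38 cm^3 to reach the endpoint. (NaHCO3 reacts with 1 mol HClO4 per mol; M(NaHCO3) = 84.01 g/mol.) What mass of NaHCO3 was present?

Total n(HClO4) added = 0.1667 x 0.05614 = 0.009359 mol.
n(KOH) used = 0.2751 x 0.01438 = 0.003956 mol, which equals the excess n(HClO4).
So n(HClO4) consumed by the sample = 0.009359 - 0.003956 = 0.005403 mol.
n(NaHCO3) = 0.005403 / 1 = 0.005403 mol.
mass = 0.005403 mol x 84.01 g/mol = 0.454 g.

0.454 g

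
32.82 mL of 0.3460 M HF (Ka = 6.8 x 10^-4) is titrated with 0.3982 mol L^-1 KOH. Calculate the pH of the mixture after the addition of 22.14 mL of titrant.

3.71

Initial n(HF) = 0.3460 x 0.03282 = 0.01136 mol.
n(KOH) added = 0.3982 x 0.02214 = 0.008816 mol, converting that many moles of HF to F-.
Remaining n(HF) = 0.002540 mol; n(F-) = 0.008816 mol.
By Henderson-Hasselbalch, pH = pKa + log([A^-]/[HA]) = 3.17 + log(0.008816/0.002540) = 3.17 + (+0.54) = 3.71.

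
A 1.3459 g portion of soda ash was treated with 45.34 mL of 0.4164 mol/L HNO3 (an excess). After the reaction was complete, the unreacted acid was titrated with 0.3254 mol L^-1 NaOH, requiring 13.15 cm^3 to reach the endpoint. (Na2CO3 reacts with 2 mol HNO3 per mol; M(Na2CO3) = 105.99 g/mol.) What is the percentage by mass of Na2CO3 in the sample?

Total n(HNO3) added = 0.4164 x 0.04534 = 0.01888 mol.
n(NaOH) used = 0.3254 x 0.01315 = 0.004279 mol, which equals the excess n(HNO3).
So n(HNO3) consumed by the sample = 0.01888 - 0.004279 = 0.01460 mol.
n(Na2CO3) = 0.01460 / 2 = 0.007300 mol.
mass Na2CO3 = 0.007300 x 105.99 = 0.7738 g, so %Na2CO3 = 0.7738/1.3459 x 100 = 57.5%.

57.5%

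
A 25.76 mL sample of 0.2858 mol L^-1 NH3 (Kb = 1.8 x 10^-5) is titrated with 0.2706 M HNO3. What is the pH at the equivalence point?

n(NH3) = 0.2858 x 0.02576 = 0.007362 mol; V(HNO3) at equivalence = 0.007362/0.2706 = 0.02721 L.
At equivalence the base is fully converted to NH4+; total volume = 0.05297 L, so [NH4+] = 0.007362/0.05297 = 0.1390 M.
Ka(NH4+) = Kw/Kb = 1.0e-14 / 1.8 x 10^-5 = 5.56e-10.
[H^+] = sqrt(Ka x [NH4+]) = sqrt(5.56e-10 x 0.1390) = 8.79e-6 M.
pH = -log(8.79e-6) = 5.06.

5.06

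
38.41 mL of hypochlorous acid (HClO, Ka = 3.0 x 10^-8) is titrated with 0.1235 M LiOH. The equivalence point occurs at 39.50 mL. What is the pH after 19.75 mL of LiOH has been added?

7.52

19.75 mL is exactly half the equivalence volume (39.50/2), i.e. the half-equivalence point.
There, n(HA) = n(A^-), so pH = pKa = -log(3.0 x 10^-8) = 7.52.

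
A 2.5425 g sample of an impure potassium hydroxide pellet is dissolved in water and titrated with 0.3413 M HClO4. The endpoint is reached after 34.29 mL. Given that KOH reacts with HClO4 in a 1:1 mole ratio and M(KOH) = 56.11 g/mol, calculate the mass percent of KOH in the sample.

25.8%

n(HClO4) = 0.3413 x 0.03429 = 0.01170 mol.
n(KOH) = 0.01170 / 1 = 0.01170 mol.
mass of KOH = 0.01170 x 56.11 = 0.6567 g.
% purity = 0.6567 / 2.5425 x 100 = 25.8%.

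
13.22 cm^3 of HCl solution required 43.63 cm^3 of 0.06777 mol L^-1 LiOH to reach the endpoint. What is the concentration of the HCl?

n(LiOH) delivered = 0.06777 x 0.04363 = 0.002957 mol.
For a 1:1 reaction, n(HCl) = 0.002957 mol.
[HCl] = 0.002957 mol / 0.01322 L = 0.224 M.

0.224 M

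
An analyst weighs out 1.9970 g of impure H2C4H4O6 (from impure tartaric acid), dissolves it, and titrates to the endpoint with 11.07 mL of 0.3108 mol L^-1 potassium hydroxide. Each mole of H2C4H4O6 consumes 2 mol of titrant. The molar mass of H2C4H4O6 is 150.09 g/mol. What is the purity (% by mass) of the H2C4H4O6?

n(KOH) = 0.3108 x 0.01107 = 0.003441 mol.
n(H2C4H4O6) = 0.003441 / 2 = 0.001720 mol.
mass of H2C4H4O6 = 0.001720 x 150.09 = 0.2582 g.
% purity = 0.2582 / 1.9970 x 100 = 12.9%.

12.9%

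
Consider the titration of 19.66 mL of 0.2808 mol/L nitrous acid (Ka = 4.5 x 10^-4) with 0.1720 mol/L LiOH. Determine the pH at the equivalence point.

n(HNO2) = 0.2808 x 0.01966 = 0.005521 mol; V(LiOH) at equivalence = 0.005521/0.1720 = 0.03210 L.
At equivalence all the acid is converted to NO2-; total volume = 0.01966 + 0.03210 = 0.05176 L, so [NO2-] = 0.005521/0.05176 = 0.1067 M.
Kb = Kw/Ka = 1.0e-14 / 4.5 x 10^-4 = 2.22e-11.
[OH^-] = sqrt(Kb x [NO2-]) = sqrt(2.22e-11 x 0.1067) = 1.54e-6 M.
pOH = 5.81, so pH = 14.00 - 5.81 = 8.19.

8.19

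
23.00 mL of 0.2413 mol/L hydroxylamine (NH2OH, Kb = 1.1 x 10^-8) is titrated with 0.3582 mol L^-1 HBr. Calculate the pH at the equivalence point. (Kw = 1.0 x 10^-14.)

n(NH2OH) = 0.2413 x 0.02300 = 0.005550 mol; V(HBr) at equivalence = 0.005550/0.3582 = 0.01549 L.
At equivalence the base is fully converted to NH3OH+; total volume = 0.03849 L, so [NH3OH+] = 0.005550/0.03849 = 0.1442 M.
Ka(NH3OH+) = Kw/Kb = 1.0e-14 / 1.1 x 10^-8 = 9.09e-7.
[H^+] = sqrt(Ka x [NH3OH+]) = sqrt(9.09e-7 x 0.1442) = 0.000362 M.
pH = -log(0.000362) = 3.44.

3.44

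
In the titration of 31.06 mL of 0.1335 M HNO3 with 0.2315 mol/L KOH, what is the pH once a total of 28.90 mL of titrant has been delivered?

n(acid) = 0.1335 x 0.03106 = 0.004147 mol; n(KOH) added = 0.2315 x 0.02890 = 0.006690 mol.
Base is in excess by 0.006690 - 0.004147 = 0.002544 mol in a total volume of 0.05996 L.
[OH^-] = 0.002544/0.05996 = 0.04243 M, so pOH = 1.37 and pH = 14.00 - 1.37 = 12.63.

12.63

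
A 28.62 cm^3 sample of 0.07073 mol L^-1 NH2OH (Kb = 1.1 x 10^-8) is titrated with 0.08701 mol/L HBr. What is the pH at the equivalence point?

3.73

n(NH2OH) = 0.07073 x 0.02862 = 0.002024 mol; V(HBr) at equivalence = 0.002024/0.08701 = 0.02327 L.
At equivalence the base is fully converted to NH3OH+; total volume = 0.05189 L, so [NH3OH+] = 0.002024/0.05189 = 0.03901 M.
Ka(NH3OH+) = Kw/Kb = 1.0e-14 / 1.1 x 10^-8 = 9.09e-7.
[H^+] = sqrt(Ka x [NH3OH+]) = sqrt(9.09e-7 x 0.03901) = 0.000188 M.
pH = -log(0.000188) = 3.73.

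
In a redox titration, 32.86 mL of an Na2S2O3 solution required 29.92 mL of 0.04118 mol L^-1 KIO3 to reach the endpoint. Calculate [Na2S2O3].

0.225 M

n(KIO3) = 0.04118 x 0.02992 = 0.001232 mol.
From the balanced equation, 1 mol KIO3 reacts with 6 mol Na2S2O3, so n(Na2S2O3) = 0.001232 x 6/1 = 0.007393 mol.
[Na2S2O3] = 0.007393 / 0.03286 L = 0.225 M.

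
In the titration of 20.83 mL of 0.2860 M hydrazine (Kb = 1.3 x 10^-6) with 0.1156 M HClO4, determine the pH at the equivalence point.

4.60

n(N2H4) = 0.2860 x 0.02083 = 0.005957 mol; V(HClO4) at equivalence = 0.005957/0.1156 = 0.05153 L.
At equivalence the base is fully converted to N2H5+; total volume = 0.07236 L, so [N2H5+] = 0.005957/0.07236 = 0.08232 M.
Ka(N2H5+) = Kw/Kb = 1.0e-14 / 1.3 x 10^-6 = 7.69e-9.
[H^+] = sqrt(Ka x [N2H5+]) = sqrt(7.69e-9 x 0.08232) = 2.52e-5 M.
pH = -log(2.52e-5) = 4.60.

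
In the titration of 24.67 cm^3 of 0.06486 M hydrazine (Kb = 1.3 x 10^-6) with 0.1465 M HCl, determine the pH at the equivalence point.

4.73

n(N2H4) = 0.06486 x 0.02467 = 0.001600 mol; V(HCl) at equivalence = 0.001600/0.1465 = 0.01092 L.
At equivalence the base is fully converted to N2H5+; total volume = 0.03559 L, so [N2H5+] = 0.001600/0.03559 = 0.04496 M.
Ka(N2H5+) = Kw/Kb = 1.0e-14 / 1.3 x 10^-6 = 7.69e-9.
[H^+] = sqrt(Ka x [N2H5+]) = sqrt(7.69e-9 x 0.04496) = 1.86e-5 M.
pH = -log(1.86e-5) = 4.73.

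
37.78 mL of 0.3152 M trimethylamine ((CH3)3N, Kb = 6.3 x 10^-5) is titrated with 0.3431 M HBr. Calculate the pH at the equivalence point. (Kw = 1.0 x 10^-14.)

n((CH3)3N) = 0.3152 x 0.03778 = 0.01191 mol; V(HBr) at equivalence = 0.01191/0.3431 = 0.03471 L.
At equivalence the base is fully converted to (CH3)3NH+; total volume = 0.07249 L, so [(CH3)3NH+] = 0.01191/0.07249 = 0.1643 M.
Ka((CH3)3NH+) = Kw/Kb = 1.0e-14 / 6.3 x 10^-5 = 1.59e-10.
[H^+] = sqrt(Ka x [(CH3)3NH+]) = sqrt(1.59e-10 x 0.1643) = 5.11e-6 M.
pH = -log(5.11e-6) = 5.29.

5.29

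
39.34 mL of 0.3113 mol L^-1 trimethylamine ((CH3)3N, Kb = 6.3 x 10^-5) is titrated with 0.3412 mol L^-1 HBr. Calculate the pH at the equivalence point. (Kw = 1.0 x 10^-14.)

5.29

n((CH3)3N) = 0.3113 x 0.03934 = 0.01225 mol; V(HBr) at equivalence = 0.01225/0.3412 = 0.03589 L.
At equivalence the base is fully converted to (CH3)3NH+; total volume = 0.07523 L, so [(CH3)3NH+] = 0.01225/0.07523 = 0.1628 M.
Ka((CH3)3NH+) = Kw/Kb = 1.0e-14 / 6.3 x 10^-5 = 1.59e-10.
[H^+] = sqrt(Ka x [(CH3)3NH+]) = sqrt(1.59e-10 x 0.1628) = 5.08e-6 M.
pH = -log(5.08e-6) = 5.29.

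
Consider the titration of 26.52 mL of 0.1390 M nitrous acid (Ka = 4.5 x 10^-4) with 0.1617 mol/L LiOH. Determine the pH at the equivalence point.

n(HNO2) = 0.1390 x 0.02652 = 0.003686 mol; V(LiOH) at equivalence = 0.003686/0.1617 = 0.02280 L.
At equivalence all the acid is converted to NO2-; total volume = 0.02652 + 0.02280 = 0.04932 L, so [NO2-] = 0.003686/0.04932 = 0.07475 M.
Kb = Kw/Ka = 1.0e-14 / 4.5 x 10^-4 = 2.22e-11.
[OH^-] = sqrt(Kb x [NO2-]) = sqrt(2.22e-11 x 0.07475) = 1.29e-6 M.
pOH = 5.89, so pH = 14.00 - 5.89 = 8.11.

8.11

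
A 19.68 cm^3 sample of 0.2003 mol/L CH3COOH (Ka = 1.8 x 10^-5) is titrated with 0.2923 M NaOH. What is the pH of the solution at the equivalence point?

n(CH3COOH) = 0.2003 x 0.01968 = 0.003942 mol; V(NaOH) at equivalence = 0.003942/0.2923 = 0.01349 L.
At equivalence all the acid is converted to CH3COO-; total volume = 0.01968 + 0.01349 = 0.03317 L, so [CH3COO-] = 0.003942/0.03317 = 0.1189 M.
Kb = Kw/Ka = 1.0e-14 / 1.8 x 10^-5 = 5.56e-10.
[OH^-] = sqrt(Kb x [CH3COO-]) = sqrt(5.56e-10 x 0.1189) = 8.13e-6 M.
pOH = 5.09, so pH = 14.00 - 5.09 = 8.91.

8.91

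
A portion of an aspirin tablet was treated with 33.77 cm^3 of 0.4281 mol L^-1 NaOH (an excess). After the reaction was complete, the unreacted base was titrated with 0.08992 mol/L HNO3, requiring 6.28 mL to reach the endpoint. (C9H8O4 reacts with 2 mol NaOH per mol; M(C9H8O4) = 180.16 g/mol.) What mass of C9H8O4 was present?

1.25 g

Total n(NaOH) added = 0.4281 x 0.03377 = 0.01446 mol.
n(HNO3) used = 0.08992 x 0.006280 = 0.0005647 mol, which equals the excess n(NaOH).
So n(NaOH) consumed by the sample = 0.01446 - 0.0005647 = 0.01389 mol.
n(C9H8O4) = 0.01389 / 2 = 0.006946 mol.
mass = 0.006946 mol x 180.16 g/mol = 1.25 g.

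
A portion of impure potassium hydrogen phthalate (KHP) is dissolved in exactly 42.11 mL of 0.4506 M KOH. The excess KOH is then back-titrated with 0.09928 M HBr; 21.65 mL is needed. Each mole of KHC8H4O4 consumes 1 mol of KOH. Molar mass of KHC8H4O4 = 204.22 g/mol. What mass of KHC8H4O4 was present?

Total n(KOH) added = 0.4506 x 0.04211 = 0.01897 mol.
n(HBr) used = 0.09928 x 0.02165 = 0.002149 mol, which equals the excess n(KOH).
So n(KOH) consumed by the sample = 0.01897 - 0.002149 = 0.01683 mol.
n(KHC8H4O4) = 0.01683 / 1 = 0.01683 mol.
mass = 0.01683 mol x 204.22 g/mol = 3.44 g.

3.44 g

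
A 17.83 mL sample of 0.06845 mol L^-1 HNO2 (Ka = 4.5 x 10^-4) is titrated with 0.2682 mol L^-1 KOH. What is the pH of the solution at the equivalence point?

8.04

n(HNO2) = 0.06845 x 0.01783 = 0.001220 mol; V(KOH) at equivalence = 0.001220/0.2682 = 0.004551 L.
At equivalence all the acid is converted to NO2-; total volume = 0.01783 + 0.004551 = 0.02238 L, so [NO2-] = 0.001220/0.02238 = 0.05453 M.
Kb = Kw/Ka = 1.0e-14 / 4.5 x 10^-4 = 2.22e-11.
[OH^-] = sqrt(Kb x [NO2-]) = sqrt(2.22e-11 x 0.05453) = 1.10e-6 M.
pOH = 5.96, so pH = 14.00 - 5.96 = 8.04.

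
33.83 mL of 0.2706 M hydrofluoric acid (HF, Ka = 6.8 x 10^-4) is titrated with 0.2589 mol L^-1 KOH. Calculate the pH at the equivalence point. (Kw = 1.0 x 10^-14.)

8.14

n(HF) = 0.2706 x 0.03383 = 0.009154 mol; V(KOH) at equivalence = 0.009154/0.2589 = 0.03536 L.
At equivalence all the acid is converted to F-; total volume = 0.03383 + 0.03536 = 0.06919 L, so [F-] = 0.009154/0.06919 = 0.1323 M.
Kb = Kw/Ka = 1.0e-14 / 6.8 x 10^-4 = 1.47e-11.
[OH^-] = sqrt(Kb x [F-]) = sqrt(1.47e-11 x 0.1323) = 1.39e-6 M.
pOH = 5.86, so pH = 14.00 - 5.86 = 8.14.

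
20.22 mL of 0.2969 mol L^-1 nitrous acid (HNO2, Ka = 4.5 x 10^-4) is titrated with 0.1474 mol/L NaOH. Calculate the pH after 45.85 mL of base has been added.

n(acid) = 0.2969 x 0.02022 = 0.006003 mol; n(NaOH) added = 0.1474 x 0.04585 = 0.006758 mol.
Base is in excess by 0.006758 - 0.006003 = 0.0007550 mol in a total volume of 0.06607 L.
[OH^-] = 0.0007550/0.06607 = 0.01143 M, so pOH = 1.94 and pH = 14.00 - 1.94 = 12.06.

12.06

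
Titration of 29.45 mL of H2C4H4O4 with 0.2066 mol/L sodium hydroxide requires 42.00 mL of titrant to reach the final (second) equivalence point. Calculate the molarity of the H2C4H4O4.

0.147 M

n(NaOH) = 0.2066 x 0.04200 = 0.008677 mol.
At the final (second) equivalence point, 2 mol OH^- react per mol H2C4H4O4, so n(H2C4H4O4) = 0.008677 / 2 = 0.004339 mol.
[H2C4H4O4] = 0.004339 / 0.02945 L = 0.147 M.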